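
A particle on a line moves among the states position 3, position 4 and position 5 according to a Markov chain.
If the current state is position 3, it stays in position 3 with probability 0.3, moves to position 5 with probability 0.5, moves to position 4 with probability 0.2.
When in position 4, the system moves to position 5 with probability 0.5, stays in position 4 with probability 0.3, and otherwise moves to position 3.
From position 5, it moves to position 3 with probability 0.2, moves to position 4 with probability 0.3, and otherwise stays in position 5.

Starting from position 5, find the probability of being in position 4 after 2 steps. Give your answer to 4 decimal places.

0.2800

Sum over the intermediate state after 1 step:
P = P(position 5→position 3)·P(position 3→position 4) + P(position 5→position 4)·P(position 4→position 4) + P(position 5→position 5)·P(position 5→position 4)
  = 0.2×0.2 + 0.3×0.3 + 0.5×0.3
  = 0.0400 + 0.0900 + 0.1500 = 0.2800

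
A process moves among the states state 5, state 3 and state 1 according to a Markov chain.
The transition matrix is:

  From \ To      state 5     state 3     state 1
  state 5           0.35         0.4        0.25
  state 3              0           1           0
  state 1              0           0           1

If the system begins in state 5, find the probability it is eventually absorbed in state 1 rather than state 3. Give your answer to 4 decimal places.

Let h(s) be the probability of absorption at state 1 starting from transient state s. Then h(state 1) = 1 and h(state 3) = 0. By first-step analysis:
h(state 5) = 0.35·h(state 5) + 0.4·0 + 0.25·1
Solving: h(state 5) = 0.3846.
Starting from state 5, the probability is 0.3846.

0.3846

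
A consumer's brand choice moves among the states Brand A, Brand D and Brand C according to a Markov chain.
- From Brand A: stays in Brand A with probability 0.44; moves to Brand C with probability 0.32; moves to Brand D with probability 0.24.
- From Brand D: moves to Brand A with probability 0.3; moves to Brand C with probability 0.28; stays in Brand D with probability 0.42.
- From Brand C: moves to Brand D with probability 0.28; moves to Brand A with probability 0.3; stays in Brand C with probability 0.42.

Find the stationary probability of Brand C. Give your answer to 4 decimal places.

0.3418

Let the stationary distribution be π with π = πP and π_1 + π_2 + π_3 = 1.
π_1 = 0.44·π_1 + 0.3·π_2 + 0.3·π_3
π_2 = 0.24·π_1 + 0.42·π_2 + 0.28·π_3
Solving with the normalization constraint gives π = (0.3488, 0.3094, 0.3418).
So the stationary probability of Brand C is 0.3418.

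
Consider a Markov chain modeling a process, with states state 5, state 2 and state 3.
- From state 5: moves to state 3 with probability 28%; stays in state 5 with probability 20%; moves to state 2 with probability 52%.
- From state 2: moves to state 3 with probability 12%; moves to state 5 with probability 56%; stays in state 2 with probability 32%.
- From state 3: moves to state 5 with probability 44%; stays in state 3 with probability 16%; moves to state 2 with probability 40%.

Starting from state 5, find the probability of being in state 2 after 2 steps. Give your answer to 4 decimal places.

Sum over the intermediate state after 1 step:
P = P(state 5→state 5)·P(state 5→state 2) + P(state 5→state 2)·P(state 2→state 2) + P(state 5→state 3)·P(state 3→state 2)
  = 0.2×0.52 + 0.52×0.32 + 0.28×0.4
  = 0.1040 + 0.1664 + 0.1120 = 0.3824

0.3824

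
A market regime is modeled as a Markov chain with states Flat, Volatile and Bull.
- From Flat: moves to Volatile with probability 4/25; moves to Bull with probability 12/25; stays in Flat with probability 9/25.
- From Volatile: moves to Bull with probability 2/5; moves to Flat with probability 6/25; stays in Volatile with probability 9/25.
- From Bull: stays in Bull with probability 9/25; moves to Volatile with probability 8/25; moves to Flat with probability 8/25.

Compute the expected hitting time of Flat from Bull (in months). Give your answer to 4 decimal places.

Let t(s) be the expected number of months to first reach Flat from state s, with t(Flat) = 0. Conditioning on the first month:
t(Volatile) = 1 + 0.36·t(Volatile) + 0.4·t(Bull)
t(Bull) = 1 + 0.32·t(Volatile) + 0.36·t(Bull)
Solving: t(Volatile) = 3.6932, t(Bull) = 3.4091.
Expected months from Bull to Flat: 3.4091.

3.4091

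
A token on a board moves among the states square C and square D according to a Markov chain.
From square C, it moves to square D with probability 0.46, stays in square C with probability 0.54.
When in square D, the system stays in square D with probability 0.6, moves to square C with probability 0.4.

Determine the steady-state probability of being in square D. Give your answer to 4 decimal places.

Let the stationary distribution be π with π = πP and π_1 + π_2 = 1.
π_1 = 0.54·π_1 + 0.4·π_2
Solving with the normalization constraint gives π = (0.4651, 0.5349).
So the stationary probability of square D is 0.5349.

0.5349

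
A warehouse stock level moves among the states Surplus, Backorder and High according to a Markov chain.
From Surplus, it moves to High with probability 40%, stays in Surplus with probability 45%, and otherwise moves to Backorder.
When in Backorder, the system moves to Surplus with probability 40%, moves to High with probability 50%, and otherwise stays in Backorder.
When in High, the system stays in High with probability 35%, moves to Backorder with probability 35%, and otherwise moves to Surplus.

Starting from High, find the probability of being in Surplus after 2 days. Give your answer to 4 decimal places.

0.3800

Sum over the intermediate state after 1 day:
P = P(High→Surplus)·P(Surplus→Surplus) + P(High→Backorder)·P(Backorder→Surplus) + P(High→High)·P(High→Surplus)
  = 0.3×0.45 + 0.35×0.4 + 0.35×0.3
  = 0.1350 + 0.1400 + 0.1050 = 0.3800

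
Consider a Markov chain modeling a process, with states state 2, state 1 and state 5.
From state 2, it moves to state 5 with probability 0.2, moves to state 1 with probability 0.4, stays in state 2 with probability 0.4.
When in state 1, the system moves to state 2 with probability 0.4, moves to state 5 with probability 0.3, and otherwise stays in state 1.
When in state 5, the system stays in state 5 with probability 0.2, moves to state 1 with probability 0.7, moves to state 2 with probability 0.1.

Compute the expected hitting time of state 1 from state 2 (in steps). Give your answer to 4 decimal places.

Let t(s) be the expected number of steps to first reach state 1 from state s, with t(state 1) = 0. Conditioning on the first step:
t(state 2) = 1 + 0.4·t(state 2) + 0.2·t(state 5)
t(state 5) = 1 + 0.1·t(state 2) + 0.2·t(state 5)
Solving: t(state 2) = 2.1739, t(state 5) = 1.5217.
Expected steps from state 2 to state 1: 2.1739.

2.1739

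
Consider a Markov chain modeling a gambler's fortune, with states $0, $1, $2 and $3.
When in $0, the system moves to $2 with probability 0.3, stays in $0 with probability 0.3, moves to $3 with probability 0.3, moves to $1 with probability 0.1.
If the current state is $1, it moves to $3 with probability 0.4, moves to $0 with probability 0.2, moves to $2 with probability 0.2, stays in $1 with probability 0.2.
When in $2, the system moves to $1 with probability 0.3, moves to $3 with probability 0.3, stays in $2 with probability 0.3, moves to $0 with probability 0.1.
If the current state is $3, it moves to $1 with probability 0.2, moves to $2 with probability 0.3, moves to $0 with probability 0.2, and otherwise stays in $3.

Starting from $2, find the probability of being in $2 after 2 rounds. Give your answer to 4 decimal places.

Propagate the distribution vector 2 rounds from $2.
After 0 rounds: (0.0000, 0.0000, 1.0000, 0.0000)
After 1 round: (0.1000, 0.3000, 0.3000, 0.3000)
After 2 rounds: (0.1800, 0.2200, 0.2700, 0.3300)
P(in $2 after 2 rounds) = 0.2700

0.2700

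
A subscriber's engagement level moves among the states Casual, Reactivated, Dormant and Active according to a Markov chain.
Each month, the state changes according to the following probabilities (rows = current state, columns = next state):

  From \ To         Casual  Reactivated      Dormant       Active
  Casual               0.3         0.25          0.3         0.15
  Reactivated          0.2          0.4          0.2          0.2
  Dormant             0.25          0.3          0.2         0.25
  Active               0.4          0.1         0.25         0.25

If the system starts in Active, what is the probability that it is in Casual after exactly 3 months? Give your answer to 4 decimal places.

Propagate the distribution vector 3 months from Active.
After 0 months: (0.0000, 0.0000, 0.0000, 1.0000)
After 1 month: (0.4000, 0.1000, 0.2500, 0.2500)
After 2 months: (0.3025, 0.2400, 0.2525, 0.2050)
After 3 months: (0.2839, 0.2679, 0.2405, 0.2078)
P(in Casual after 3 months) = 0.2839

0.2839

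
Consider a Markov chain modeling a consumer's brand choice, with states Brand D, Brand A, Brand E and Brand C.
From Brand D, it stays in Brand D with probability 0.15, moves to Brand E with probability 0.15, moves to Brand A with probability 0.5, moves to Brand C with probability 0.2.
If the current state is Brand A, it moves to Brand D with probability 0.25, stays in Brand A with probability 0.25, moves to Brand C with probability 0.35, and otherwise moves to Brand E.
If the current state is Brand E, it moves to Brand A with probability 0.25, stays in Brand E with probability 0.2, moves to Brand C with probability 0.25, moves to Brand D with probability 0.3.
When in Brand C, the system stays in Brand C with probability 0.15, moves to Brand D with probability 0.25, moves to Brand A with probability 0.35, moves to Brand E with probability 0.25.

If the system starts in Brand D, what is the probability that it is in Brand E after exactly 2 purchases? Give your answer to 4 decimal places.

Propagate the distribution vector 2 purchases from Brand D.
After 0 purchases: (1.0000, 0.0000, 0.0000, 0.0000)
After 1 purchase: (0.1500, 0.5000, 0.1500, 0.2000)
After 2 purchases: (0.2425, 0.3075, 0.1775, 0.2725)
P(in Brand E after 2 purchases) = 0.1775

0.1775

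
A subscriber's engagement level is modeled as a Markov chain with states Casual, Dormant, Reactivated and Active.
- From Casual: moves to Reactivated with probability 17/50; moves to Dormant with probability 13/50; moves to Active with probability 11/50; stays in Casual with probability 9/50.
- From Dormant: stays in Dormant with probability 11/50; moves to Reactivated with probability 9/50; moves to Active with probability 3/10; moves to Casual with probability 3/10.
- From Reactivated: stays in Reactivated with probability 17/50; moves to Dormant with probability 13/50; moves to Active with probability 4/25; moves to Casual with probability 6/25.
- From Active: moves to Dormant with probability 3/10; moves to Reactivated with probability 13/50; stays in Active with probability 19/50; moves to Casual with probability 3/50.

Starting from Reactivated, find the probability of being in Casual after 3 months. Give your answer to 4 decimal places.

Propagate the distribution vector 3 months from Reactivated.
After 0 months: (0.0000, 0.0000, 1.0000, 0.0000)
After 1 month: (0.2400, 0.2600, 0.3400, 0.1600)
After 2 months: (0.2124, 0.2560, 0.2856, 0.2460)
After 3 months: (0.1983, 0.2596, 0.2794, 0.2627)
P(in Casual after 3 months) = 0.1983

0.1983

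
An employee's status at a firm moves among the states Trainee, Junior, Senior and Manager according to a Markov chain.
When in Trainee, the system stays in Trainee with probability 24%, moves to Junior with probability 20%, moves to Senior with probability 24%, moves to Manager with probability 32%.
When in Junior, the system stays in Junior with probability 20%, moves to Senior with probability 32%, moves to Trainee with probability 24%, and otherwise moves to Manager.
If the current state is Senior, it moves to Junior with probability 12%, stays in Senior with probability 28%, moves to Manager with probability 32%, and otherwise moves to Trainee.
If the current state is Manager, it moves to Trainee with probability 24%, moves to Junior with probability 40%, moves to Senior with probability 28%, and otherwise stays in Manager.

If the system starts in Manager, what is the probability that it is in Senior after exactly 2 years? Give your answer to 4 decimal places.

Propagate the distribution vector 2 years from Manager.
After 0 years: (0.0000, 0.0000, 0.0000, 1.0000)
After 1 year: (0.2400, 0.4000, 0.2800, 0.0800)
After 2 years: (0.2512, 0.1936, 0.2864, 0.2688)
P(in Senior after 2 years) = 0.2864

0.2864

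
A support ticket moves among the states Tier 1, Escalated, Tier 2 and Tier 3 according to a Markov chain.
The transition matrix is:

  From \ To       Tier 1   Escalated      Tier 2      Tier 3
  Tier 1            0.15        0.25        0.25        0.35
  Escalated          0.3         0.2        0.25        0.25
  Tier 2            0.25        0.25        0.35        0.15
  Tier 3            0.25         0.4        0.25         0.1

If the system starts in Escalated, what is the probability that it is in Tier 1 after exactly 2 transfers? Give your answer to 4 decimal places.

Propagate the distribution vector 2 transfers from Escalated.
After 0 transfers: (0.0000, 1.0000, 0.0000, 0.0000)
After 1 transfer: (0.3000, 0.2000, 0.2500, 0.2500)
After 2 transfers: (0.2300, 0.2775, 0.2750, 0.2175)
P(in Tier 1 after 2 transfers) = 0.2300

0.2300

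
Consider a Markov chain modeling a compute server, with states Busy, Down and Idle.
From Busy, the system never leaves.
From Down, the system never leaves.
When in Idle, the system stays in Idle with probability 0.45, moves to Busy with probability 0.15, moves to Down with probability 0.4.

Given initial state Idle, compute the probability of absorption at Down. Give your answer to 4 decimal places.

0.7273

Let h(s) be the probability of absorption at Down starting from transient state s. Then h(Down) = 1 and h(Busy) = 0. By first-step analysis:
h(Idle) = 0.15·0 + 0.4·1 + 0.45·h(Idle)
Solving: h(Idle) = 0.7273.
Starting from Idle, the probability is 0.7273.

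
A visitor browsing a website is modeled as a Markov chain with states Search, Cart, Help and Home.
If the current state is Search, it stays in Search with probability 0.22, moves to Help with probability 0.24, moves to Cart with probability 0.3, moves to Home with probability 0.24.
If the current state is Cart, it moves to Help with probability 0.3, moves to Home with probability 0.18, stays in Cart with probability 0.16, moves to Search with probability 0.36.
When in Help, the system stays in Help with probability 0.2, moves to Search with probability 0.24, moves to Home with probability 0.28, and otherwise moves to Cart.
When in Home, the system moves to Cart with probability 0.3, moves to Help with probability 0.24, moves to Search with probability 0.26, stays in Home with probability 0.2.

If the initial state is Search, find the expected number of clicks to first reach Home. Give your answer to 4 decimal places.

Let t(s) be the expected number of clicks to first reach Home from state s, with t(Home) = 0. Conditioning on the first click:
t(Search) = 1 + 0.22·t(Search) + 0.3·t(Cart) + 0.24·t(Help)
t(Cart) = 1 + 0.36·t(Search) + 0.16·t(Cart) + 0.3·t(Help)
t(Help) = 1 + 0.24·t(Search) + 0.28·t(Cart) + 0.2·t(Help)
Solving: t(Search) = 4.2681, t(Cart) = 4.4839, t(Help) = 4.0998.
Expected clicks from Search to Home: 4.2681.

4.2681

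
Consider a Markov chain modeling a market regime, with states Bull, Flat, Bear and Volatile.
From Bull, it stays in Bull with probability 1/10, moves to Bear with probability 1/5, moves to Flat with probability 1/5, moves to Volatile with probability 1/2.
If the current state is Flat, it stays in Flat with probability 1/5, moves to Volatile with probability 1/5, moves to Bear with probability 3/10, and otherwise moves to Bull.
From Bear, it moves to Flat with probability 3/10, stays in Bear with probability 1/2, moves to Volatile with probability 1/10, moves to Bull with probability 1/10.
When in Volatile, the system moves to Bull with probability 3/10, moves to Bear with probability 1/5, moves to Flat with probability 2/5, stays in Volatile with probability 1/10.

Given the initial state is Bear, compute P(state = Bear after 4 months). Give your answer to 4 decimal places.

Propagate the distribution vector 4 months from Bear.
After 0 months: (0.0000, 0.0000, 1.0000, 0.0000)
After 1 month: (0.1000, 0.3000, 0.5000, 0.1000)
After 2 months: (0.1800, 0.2700, 0.3800, 0.1700)
After 3 months: (0.1880, 0.2720, 0.3410, 0.1990)
After 4 months: (0.1942, 0.2739, 0.3295, 0.2024)
P(in Bear after 4 months) = 0.3295

0.3295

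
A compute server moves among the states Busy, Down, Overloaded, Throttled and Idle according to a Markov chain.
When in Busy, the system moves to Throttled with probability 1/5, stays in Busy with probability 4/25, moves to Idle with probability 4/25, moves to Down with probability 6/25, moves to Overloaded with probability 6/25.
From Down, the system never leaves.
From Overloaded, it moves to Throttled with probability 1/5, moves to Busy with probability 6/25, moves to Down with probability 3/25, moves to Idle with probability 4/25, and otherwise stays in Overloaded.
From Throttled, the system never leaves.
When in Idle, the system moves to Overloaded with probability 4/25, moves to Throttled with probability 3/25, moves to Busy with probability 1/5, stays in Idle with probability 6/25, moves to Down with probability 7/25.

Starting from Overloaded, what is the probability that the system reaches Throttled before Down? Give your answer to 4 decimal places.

0.5172

Let h(s) be the probability of absorption at Throttled starting from transient state s. Then h(Throttled) = 1 and h(Down) = 0. By first-step analysis:
h(Busy) = 0.16·h(Busy) + 0.24·0 + 0.24·h(Overloaded) + 0.2·1 + 0.16·h(Idle)
h(Overloaded) = 0.24·h(Busy) + 0.12·0 + 0.28·h(Overloaded) + 0.2·1 + 0.16·h(Idle)
h(Idle) = 0.2·h(Busy) + 0.28·0 + 0.16·h(Overloaded) + 0.12·1 + 0.24·h(Idle)
Solving: h(Busy) = 0.4597, h(Overloaded) = 0.5172, h(Idle) = 0.3878.
Starting from Overloaded, the probability is 0.5172.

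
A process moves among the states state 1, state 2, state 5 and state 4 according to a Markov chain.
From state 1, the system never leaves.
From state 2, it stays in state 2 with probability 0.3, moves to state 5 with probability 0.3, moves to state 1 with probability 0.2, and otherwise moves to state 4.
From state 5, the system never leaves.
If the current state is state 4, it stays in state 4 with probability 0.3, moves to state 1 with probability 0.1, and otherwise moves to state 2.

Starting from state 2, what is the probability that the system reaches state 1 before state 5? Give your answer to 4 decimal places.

0.4324

Let h(s) be the probability of absorption at state 1 starting from transient state s. Then h(state 1) = 1 and h(state 5) = 0. By first-step analysis:
h(state 2) = 0.2·1 + 0.3·h(state 2) + 0.3·0 + 0.2·h(state 4)
h(state 4) = 0.1·1 + 0.6·h(state 2) + 0.3·h(state 4)
Solving: h(state 2) = 0.4324, h(state 4) = 0.5135.
Starting from state 2, the probability is 0.4324.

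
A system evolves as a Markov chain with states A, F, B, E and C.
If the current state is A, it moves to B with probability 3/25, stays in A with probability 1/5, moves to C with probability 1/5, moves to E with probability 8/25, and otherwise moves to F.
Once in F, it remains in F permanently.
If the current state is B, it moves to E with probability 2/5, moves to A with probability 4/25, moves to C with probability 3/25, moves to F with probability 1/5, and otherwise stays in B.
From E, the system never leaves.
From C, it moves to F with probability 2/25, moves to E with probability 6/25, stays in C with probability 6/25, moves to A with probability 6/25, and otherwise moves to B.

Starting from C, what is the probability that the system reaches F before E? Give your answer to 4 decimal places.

0.2927

Let h(s) be the probability of absorption at F starting from transient state s. Then h(F) = 1 and h(E) = 0. By first-step analysis:
h(A) = 0.2·h(A) + 0.16·1 + 0.12·h(B) + 0.32·0 + 0.2·h(C)
h(B) = 0.16·h(A) + 0.2·1 + 0.12·h(B) + 0.4·0 + 0.12·h(C)
h(C) = 0.24·h(A) + 0.08·1 + 0.2·h(B) + 0.24·0 + 0.24·h(C)
Solving: h(A) = 0.3220, h(B) = 0.3257, h(C) = 0.2927.
Starting from C, the probability is 0.2927.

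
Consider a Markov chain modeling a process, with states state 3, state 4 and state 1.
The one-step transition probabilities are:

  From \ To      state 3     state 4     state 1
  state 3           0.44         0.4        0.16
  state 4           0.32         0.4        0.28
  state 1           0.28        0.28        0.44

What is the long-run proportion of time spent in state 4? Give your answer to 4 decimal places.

0.3660

Let the stationary distribution be π with π = πP and π_1 + π_2 + π_3 = 1.
π_1 = 0.44·π_1 + 0.32·π_2 + 0.28·π_3
π_2 = 0.4·π_1 + 0.4·π_2 + 0.28·π_3
Solving with the normalization constraint gives π = (0.3508, 0.3660, 0.2832).
So the stationary probability of state 4 is 0.3660.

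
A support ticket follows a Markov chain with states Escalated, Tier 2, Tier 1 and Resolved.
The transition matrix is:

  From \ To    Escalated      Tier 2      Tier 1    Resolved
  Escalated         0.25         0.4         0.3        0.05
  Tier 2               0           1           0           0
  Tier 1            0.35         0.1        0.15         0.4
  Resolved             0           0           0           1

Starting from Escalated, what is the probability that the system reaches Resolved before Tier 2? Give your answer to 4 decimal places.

0.3052

Let h(s) be the probability of absorption at Resolved starting from transient state s. Then h(Resolved) = 1 and h(Tier 2) = 0. By first-step analysis:
h(Escalated) = 0.25·h(Escalated) + 0.4·0 + 0.3·h(Tier 1) + 0.05·1
h(Tier 1) = 0.35·h(Escalated) + 0.1·0 + 0.15·h(Tier 1) + 0.4·1
Solving: h(Escalated) = 0.3052, h(Tier 1) = 0.5962.
Starting from Escalated, the probability is 0.3052.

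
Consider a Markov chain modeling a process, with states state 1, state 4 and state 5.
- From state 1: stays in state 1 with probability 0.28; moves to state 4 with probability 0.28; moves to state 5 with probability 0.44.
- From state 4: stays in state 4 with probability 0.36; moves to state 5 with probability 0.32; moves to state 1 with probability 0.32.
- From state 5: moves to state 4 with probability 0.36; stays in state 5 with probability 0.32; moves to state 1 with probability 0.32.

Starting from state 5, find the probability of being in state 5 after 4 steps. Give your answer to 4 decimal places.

Propagate the distribution vector 4 steps from state 5.
After 0 steps: (0.0000, 0.0000, 1.0000)
After 1 step: (0.3200, 0.3600, 0.3200)
After 2 steps: (0.3072, 0.3344, 0.3584)
After 3 steps: (0.3077, 0.3354, 0.3569)
After 4 steps: (0.3077, 0.3354, 0.3569)
P(in state 5 after 4 steps) = 0.3569

0.3569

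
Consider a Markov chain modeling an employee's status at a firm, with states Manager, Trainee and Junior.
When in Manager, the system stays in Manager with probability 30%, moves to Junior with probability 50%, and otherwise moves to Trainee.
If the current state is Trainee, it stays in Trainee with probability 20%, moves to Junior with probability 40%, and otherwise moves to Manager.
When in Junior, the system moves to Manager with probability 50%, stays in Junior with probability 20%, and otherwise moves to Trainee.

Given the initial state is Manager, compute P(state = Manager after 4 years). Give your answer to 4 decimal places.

0.3985

Propagate the distribution vector 4 years from Manager.
After 0 years: (1.0000, 0.0000, 0.0000)
After 1 year: (0.3000, 0.2000, 0.5000)
After 2 years: (0.4200, 0.2500, 0.3300)
After 3 years: (0.3910, 0.2330, 0.3760)
After 4 years: (0.3985, 0.2376, 0.3639)
P(in Manager after 4 years) = 0.3985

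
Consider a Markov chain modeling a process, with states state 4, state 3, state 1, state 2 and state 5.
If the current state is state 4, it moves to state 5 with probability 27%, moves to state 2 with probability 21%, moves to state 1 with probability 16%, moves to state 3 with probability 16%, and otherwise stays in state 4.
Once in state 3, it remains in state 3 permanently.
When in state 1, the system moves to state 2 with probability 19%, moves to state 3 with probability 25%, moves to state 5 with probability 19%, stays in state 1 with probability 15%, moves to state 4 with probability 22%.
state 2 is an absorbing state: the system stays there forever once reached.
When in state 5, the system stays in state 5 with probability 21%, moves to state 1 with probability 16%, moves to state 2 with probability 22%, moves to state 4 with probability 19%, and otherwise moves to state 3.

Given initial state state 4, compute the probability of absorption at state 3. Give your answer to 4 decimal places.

Let h(s) be the probability of absorption at state 3 starting from transient state s. Then h(state 3) = 1 and h(state 2) = 0. By first-step analysis:
h(state 4) = 0.2·h(state 4) + 0.16·1 + 0.16·h(state 1) + 0.21·0 + 0.27·h(state 5)
h(state 1) = 0.22·h(state 4) + 0.25·1 + 0.15·h(state 1) + 0.19·0 + 0.19·h(state 5)
h(state 5) = 0.19·h(state 4) + 0.22·1 + 0.16·h(state 1) + 0.22·0 + 0.21·h(state 5)
Solving: h(state 4) = 0.4743, h(state 1) = 0.5286, h(state 5) = 0.4996.
Starting from state 4, the probability is 0.4743.

0.4743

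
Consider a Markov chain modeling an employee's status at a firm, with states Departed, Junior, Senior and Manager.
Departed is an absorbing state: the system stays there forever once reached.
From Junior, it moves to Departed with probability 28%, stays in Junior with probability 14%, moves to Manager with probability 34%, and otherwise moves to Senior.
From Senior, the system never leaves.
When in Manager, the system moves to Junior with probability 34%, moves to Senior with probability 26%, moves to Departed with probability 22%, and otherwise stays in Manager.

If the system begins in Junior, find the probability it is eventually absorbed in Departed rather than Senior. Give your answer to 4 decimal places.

Let h(s) be the probability of absorption at Departed starting from transient state s. Then h(Departed) = 1 and h(Senior) = 0. By first-step analysis:
h(Junior) = 0.28·1 + 0.14·h(Junior) + 0.24·0 + 0.34·h(Manager)
h(Manager) = 0.22·1 + 0.34·h(Junior) + 0.26·0 + 0.18·h(Manager)
Solving: h(Junior) = 0.5163, h(Manager) = 0.4824.
Starting from Junior, the probability is 0.5163.

0.5163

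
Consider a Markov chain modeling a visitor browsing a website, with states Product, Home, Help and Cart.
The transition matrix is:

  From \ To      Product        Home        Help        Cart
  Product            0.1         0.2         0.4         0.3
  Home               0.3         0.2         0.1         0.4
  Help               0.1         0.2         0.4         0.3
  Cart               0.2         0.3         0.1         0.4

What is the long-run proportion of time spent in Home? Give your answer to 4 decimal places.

Let the stationary distribution be π with π = πP and π_1 + π_2 + π_3 + π_4 = 1.
π_1 = 0.1·π_1 + 0.3·π_2 + 0.1·π_3 + 0.2·π_4
π_2 = 0.2·π_1 + 0.2·π_2 + 0.2·π_3 + 0.3·π_4
π_3 = 0.4·π_1 + 0.1·π_2 + 0.4·π_3 + 0.1·π_4
Solving with the normalization constraint gives π = (0.1831, 0.2360, 0.2213, 0.3596).
So the stationary probability of Home is 0.2360.

0.2360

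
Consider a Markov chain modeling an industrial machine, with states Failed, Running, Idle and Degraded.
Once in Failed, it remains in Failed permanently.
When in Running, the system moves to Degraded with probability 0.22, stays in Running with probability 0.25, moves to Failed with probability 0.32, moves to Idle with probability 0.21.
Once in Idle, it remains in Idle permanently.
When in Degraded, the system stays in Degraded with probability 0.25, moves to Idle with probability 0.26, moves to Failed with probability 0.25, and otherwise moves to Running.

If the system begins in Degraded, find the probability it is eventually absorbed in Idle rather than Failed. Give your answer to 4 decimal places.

0.4815

Let h(s) be the probability of absorption at Idle starting from transient state s. Then h(Idle) = 1 and h(Failed) = 0. By first-step analysis:
h(Running) = 0.32·0 + 0.25·h(Running) + 0.21·1 + 0.22·h(Degraded)
h(Degraded) = 0.25·0 + 0.24·h(Running) + 0.26·1 + 0.25·h(Degraded)
Solving: h(Running) = 0.4212, h(Degraded) = 0.4815.
Starting from Degraded, the probability is 0.4815.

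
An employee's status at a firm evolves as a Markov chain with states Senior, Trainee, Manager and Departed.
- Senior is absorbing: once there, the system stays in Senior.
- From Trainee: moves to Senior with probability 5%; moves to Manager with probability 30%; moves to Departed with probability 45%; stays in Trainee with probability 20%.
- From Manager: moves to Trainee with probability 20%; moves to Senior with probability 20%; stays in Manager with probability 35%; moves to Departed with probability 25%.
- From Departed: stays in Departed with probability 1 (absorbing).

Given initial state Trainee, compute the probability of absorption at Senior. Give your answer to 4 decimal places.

Let h(s) be the probability of absorption at Senior starting from transient state s. Then h(Senior) = 1 and h(Departed) = 0. By first-step analysis:
h(Trainee) = 0.05·1 + 0.2·h(Trainee) + 0.3·h(Manager) + 0.45·0
h(Manager) = 0.2·1 + 0.2·h(Trainee) + 0.35·h(Manager) + 0.25·0
Solving: h(Trainee) = 0.2011, h(Manager) = 0.3696.
Starting from Trainee, the probability is 0.2011.

0.2011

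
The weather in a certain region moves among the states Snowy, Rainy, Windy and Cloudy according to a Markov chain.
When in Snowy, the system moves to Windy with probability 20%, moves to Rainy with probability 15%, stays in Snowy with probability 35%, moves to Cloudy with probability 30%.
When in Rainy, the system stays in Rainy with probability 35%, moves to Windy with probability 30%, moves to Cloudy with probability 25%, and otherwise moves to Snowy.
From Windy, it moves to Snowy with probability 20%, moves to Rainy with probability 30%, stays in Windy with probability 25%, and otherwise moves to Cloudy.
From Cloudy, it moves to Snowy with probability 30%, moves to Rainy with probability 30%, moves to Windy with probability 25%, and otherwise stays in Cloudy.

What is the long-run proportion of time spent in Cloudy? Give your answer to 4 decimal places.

0.2377

Let the stationary distribution be π with π = πP and π_1 + π_2 + π_3 + π_4 = 1.
π_1 = 0.35·π_1 + 0.1·π_2 + 0.2·π_3 + 0.3·π_4
π_2 = 0.15·π_1 + 0.35·π_2 + 0.3·π_3 + 0.3·π_4
π_3 = 0.2·π_1 + 0.3·π_2 + 0.25·π_3 + 0.25·π_4
Solving with the normalization constraint gives π = (0.2304, 0.2794, 0.2525, 0.2377).
So the stationary probability of Cloudy is 0.2377.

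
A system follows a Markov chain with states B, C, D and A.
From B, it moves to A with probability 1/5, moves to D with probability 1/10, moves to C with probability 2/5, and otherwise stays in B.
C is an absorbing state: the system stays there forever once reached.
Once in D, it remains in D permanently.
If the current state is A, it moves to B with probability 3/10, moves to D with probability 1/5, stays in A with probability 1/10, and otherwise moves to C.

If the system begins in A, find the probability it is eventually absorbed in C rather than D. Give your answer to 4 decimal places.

0.7018

Let h(s) be the probability of absorption at C starting from transient state s. Then h(C) = 1 and h(D) = 0. By first-step analysis:
h(B) = 0.3·h(B) + 0.4·1 + 0.1·0 + 0.2·h(A)
h(A) = 0.3·h(B) + 0.4·1 + 0.2·0 + 0.1·h(A)
Solving: h(B) = 0.7719, h(A) = 0.7018.
Starting from A, the probability is 0.7018.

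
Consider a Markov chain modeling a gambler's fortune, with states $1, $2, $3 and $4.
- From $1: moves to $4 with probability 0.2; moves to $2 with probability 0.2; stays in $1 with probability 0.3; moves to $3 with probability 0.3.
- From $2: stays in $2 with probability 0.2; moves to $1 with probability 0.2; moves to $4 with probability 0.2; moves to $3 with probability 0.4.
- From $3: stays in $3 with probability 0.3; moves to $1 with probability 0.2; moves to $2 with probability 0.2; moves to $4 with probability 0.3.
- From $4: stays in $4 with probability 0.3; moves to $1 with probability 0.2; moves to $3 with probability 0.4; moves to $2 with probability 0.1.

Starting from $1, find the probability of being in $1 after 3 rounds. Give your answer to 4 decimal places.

0.2230

Propagate the distribution vector 3 rounds from $1.
After 0 rounds: (1.0000, 0.0000, 0.0000, 0.0000)
After 1 round: (0.3000, 0.2000, 0.3000, 0.2000)
After 2 rounds: (0.2300, 0.1800, 0.3400, 0.2500)
After 3 rounds: (0.2230, 0.1750, 0.3430, 0.2590)
P(in $1 after 3 rounds) = 0.2230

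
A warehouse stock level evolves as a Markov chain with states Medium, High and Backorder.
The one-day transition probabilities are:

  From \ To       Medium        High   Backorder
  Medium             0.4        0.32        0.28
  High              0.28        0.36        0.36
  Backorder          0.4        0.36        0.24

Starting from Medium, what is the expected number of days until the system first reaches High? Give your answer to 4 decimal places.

Let t(s) be the expected number of days to first reach High from state s, with t(High) = 0. Conditioning on the first day:
t(Medium) = 1 + 0.4·t(Medium) + 0.28·t(Backorder)
t(Backorder) = 1 + 0.4·t(Medium) + 0.24·t(Backorder)
Solving: t(Medium) = 3.0233, t(Backorder) = 2.9070.
Expected days from Medium to High: 3.0233.

3.0233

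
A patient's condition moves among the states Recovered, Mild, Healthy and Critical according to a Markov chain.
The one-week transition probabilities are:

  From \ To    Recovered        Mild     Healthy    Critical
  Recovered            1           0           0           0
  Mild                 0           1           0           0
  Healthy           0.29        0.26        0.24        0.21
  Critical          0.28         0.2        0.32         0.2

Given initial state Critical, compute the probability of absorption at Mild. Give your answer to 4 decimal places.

0.4349

Let h(s) be the probability of absorption at Mild starting from transient state s. Then h(Mild) = 1 and h(Recovered) = 0. By first-step analysis:
h(Healthy) = 0.29·0 + 0.26·1 + 0.24·h(Healthy) + 0.21·h(Critical)
h(Critical) = 0.28·0 + 0.2·1 + 0.32·h(Healthy) + 0.2·h(Critical)
Solving: h(Healthy) = 0.4623, h(Critical) = 0.4349.
Starting from Critical, the probability is 0.4349.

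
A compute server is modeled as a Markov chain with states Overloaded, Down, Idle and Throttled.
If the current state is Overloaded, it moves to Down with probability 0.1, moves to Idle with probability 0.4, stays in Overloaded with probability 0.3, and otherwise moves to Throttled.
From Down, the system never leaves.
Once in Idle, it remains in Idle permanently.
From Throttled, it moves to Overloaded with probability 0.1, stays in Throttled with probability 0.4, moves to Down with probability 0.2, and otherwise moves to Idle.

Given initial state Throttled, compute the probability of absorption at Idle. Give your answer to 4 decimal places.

0.6250

Let h(s) be the probability of absorption at Idle starting from transient state s. Then h(Idle) = 1 and h(Down) = 0. By first-step analysis:
h(Overloaded) = 0.3·h(Overloaded) + 0.1·0 + 0.4·1 + 0.2·h(Throttled)
h(Throttled) = 0.1·h(Overloaded) + 0.2·0 + 0.3·1 + 0.4·h(Throttled)
Solving: h(Overloaded) = 0.7500, h(Throttled) = 0.6250.
Starting from Throttled, the probability is 0.6250.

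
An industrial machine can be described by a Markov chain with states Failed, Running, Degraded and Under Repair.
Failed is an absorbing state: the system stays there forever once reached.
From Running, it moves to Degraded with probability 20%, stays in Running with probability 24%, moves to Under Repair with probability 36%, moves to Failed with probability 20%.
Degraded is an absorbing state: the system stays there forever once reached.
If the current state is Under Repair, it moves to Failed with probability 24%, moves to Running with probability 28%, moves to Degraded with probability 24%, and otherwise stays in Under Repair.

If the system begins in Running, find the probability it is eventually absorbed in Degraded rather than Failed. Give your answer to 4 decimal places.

Let h(s) be the probability of absorption at Degraded starting from transient state s. Then h(Degraded) = 1 and h(Failed) = 0. By first-step analysis:
h(Running) = 0.2·0 + 0.24·h(Running) + 0.2·1 + 0.36·h(Under Repair)
h(Under Repair) = 0.24·0 + 0.28·h(Running) + 0.24·1 + 0.24·h(Under Repair)
Solving: h(Running) = 0.5000, h(Under Repair) = 0.5000.
Starting from Running, the probability is 0.5000.

0.5000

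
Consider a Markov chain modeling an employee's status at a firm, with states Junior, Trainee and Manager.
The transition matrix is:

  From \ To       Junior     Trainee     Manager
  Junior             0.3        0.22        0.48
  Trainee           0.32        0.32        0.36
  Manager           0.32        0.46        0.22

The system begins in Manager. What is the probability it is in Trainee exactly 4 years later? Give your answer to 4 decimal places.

0.3371

Propagate the distribution vector 4 years from Manager.
After 0 years: (0.0000, 0.0000, 1.0000)
After 1 year: (0.3200, 0.4600, 0.2200)
After 2 years: (0.3136, 0.3188, 0.3676)
After 3 years: (0.3137, 0.3401, 0.3462)
After 4 years: (0.3137, 0.3371, 0.3492)
P(in Trainee after 4 years) = 0.3371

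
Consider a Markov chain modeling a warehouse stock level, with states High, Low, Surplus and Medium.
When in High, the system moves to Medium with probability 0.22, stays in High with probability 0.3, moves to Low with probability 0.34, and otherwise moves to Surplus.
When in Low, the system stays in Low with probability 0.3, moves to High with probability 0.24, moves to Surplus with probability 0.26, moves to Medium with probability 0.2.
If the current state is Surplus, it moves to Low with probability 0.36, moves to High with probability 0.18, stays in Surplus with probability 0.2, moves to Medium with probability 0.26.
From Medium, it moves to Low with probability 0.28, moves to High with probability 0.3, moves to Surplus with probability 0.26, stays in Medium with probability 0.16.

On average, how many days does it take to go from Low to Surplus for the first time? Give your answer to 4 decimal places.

Let t(s) be the expected number of days to first reach Surplus from state s, with t(Surplus) = 0. Conditioning on the first day:
t(High) = 1 + 0.3·t(High) + 0.34·t(Low) + 0.22·t(Medium)
t(Low) = 1 + 0.24·t(High) + 0.3·t(Low) + 0.2·t(Medium)
t(Medium) = 1 + 0.3·t(High) + 0.28·t(Low) + 0.16·t(Medium)
Solving: t(High) = 4.9498, t(Low) = 4.3889, t(Medium) = 4.4212.
Expected days from Low to Surplus: 4.3889.

4.3889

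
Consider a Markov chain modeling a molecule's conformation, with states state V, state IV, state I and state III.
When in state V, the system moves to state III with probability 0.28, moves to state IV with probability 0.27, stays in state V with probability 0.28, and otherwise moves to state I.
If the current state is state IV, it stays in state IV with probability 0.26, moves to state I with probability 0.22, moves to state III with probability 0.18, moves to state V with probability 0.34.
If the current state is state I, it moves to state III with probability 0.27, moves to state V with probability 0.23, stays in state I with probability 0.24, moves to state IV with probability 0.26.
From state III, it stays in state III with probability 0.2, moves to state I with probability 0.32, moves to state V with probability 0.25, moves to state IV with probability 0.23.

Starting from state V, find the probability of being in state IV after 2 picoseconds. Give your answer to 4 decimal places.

Propagate the distribution vector 2 picoseconds from state V.
After 0 picoseconds: (1.0000, 0.0000, 0.0000, 0.0000)
After 1 picosecond: (0.2800, 0.2700, 0.1700, 0.2800)
After 2 picoseconds: (0.2793, 0.2544, 0.2374, 0.2289)
P(in state IV after 2 picoseconds) = 0.2544

0.2544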